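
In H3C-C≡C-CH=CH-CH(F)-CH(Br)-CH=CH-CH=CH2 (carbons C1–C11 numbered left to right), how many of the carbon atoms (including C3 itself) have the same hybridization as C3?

2

C3 is sp (two π bonds).
C1: sp3
C2: sp ✓
C3: sp ✓
C4: sp2
C5: sp2
C6: sp3
C7: sp3
C8: sp2
C9: sp2
C10: sp2
C11: sp2
2 carbons are sp.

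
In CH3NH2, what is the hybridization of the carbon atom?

sp^3

The carbon atom is sp3: 4 σ bonds, 4 electron-density regions.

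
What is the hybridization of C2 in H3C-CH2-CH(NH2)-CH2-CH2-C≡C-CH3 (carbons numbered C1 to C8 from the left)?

C2 (4 σ bonds) has steric number 4: sp3.

sp3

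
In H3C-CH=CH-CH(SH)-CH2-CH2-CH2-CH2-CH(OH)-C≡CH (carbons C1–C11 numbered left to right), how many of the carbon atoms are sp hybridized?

C1: sp3
C2: sp2
C3: sp2
C4: sp3
C5: sp3
C6: sp3
C7: sp3
C8: sp3
C9: sp3
C10: sp ✓
C11: sp ✓
C10, C11 → 2 sp carbons.

2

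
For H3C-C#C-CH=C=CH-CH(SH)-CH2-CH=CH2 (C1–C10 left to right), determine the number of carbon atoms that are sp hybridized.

C1: sp3
C2: sp ✓
C3: sp ✓
C4: sp2
C5: sp ✓
C6: sp2
C7: sp3
C8: sp3
C9: sp2
C10: sp2
C2, C3, C5 → 3 sp carbons.

3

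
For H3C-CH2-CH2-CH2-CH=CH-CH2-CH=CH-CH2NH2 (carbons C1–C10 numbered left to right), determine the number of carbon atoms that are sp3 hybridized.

6

C1: sp3 ✓
C2: sp3 ✓
C3: sp3 ✓
C4: sp3 ✓
C5: sp2
C6: sp2
C7: sp3 ✓
C8: sp2
C9: sp2
C10: sp3 ✓
C1, C2, C3, C4, C7, C10 → 6 sp3 carbons.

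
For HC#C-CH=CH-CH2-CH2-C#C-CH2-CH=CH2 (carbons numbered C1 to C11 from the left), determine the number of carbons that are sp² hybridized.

4

C1: sp
C2: sp
C3: sp2 ✓
C4: sp2 ✓
C5: sp3
C6: sp3
C7: sp
C8: sp
C9: sp3
C10: sp2 ✓
C11: sp2 ✓
C3, C4, C10, C11 → 4 sp2 carbons.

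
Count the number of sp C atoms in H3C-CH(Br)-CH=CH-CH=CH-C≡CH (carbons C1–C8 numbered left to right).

C1: sp3
C2: sp3
C3: sp2
C4: sp2
C5: sp2
C6: sp2
C7: sp ✓
C8: sp ✓
C7, C8 → 2 sp carbons.

2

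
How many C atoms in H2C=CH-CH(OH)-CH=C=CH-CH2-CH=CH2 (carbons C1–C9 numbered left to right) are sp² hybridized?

6

C1: sp2 ✓
C2: sp2 ✓
C3: sp3
C4: sp2 ✓
C5: sp
C6: sp2 ✓
C7: sp3
C8: sp2 ✓
C9: sp2 ✓
C1, C2, C4, C6, C8, C9 → 6 sp2 carbons.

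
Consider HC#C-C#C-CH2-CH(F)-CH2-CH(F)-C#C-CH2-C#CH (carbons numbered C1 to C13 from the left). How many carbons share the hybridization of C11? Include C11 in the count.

C11 is sp3 (only σ bonds).
C1: sp
C2: sp
C3: sp
C4: sp
C5: sp3 ✓
C6: sp3 ✓
C7: sp3 ✓
C8: sp3 ✓
C9: sp
C10: sp
C11: sp3 ✓
C12: sp
C13: sp
5 carbons are sp3.

5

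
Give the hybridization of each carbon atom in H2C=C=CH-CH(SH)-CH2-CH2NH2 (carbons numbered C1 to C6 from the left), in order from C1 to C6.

C1 — 3 σ bonds, plus one π bond. Steric number 3, so sp2.
C2: 2 σ bonds, plus two π bonds — 2 electron domains, sp.
C3 — 3 σ bonds, plus one π bond. Steric number 3, so sp2.
C4 has 4 σ bonds: steric number 4 → sp3.
C5 carries 4 σ bonds, giving a steric number of 4, so it is sp3.
C6 carries 4 σ bonds, giving a steric number of 4, so it is sp3.

C1 sp2, C2 sp, C3 sp2, C4 sp3, C5 sp3, C6 sp3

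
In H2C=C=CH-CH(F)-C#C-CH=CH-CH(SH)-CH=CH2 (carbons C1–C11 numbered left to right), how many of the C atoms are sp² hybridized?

C1: sp2 ✓
C2: sp
C3: sp2 ✓
C4: sp3
C5: sp
C6: sp
C7: sp2 ✓
C8: sp2 ✓
C9: sp3
C10: sp2 ✓
C11: sp2 ✓
C1, C3, C7, C8, C10, C11 → 6 sp2 carbons.

6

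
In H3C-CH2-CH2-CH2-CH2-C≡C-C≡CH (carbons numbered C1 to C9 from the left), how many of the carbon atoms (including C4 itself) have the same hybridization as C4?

5

C4 is sp3 (only σ bonds).
C1: sp3 ✓
C2: sp3 ✓
C3: sp3 ✓
C4: sp3 ✓
C5: sp3 ✓
C6: sp
C7: sp
C8: sp
C9: sp
5 carbons are sp3.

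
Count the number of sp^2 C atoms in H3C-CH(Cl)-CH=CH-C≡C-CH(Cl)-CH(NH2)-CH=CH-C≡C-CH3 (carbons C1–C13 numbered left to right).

C1: sp3
C2: sp3
C3: sp2 ✓
C4: sp2 ✓
C5: sp
C6: sp
C7: sp3
C8: sp3
C9: sp2 ✓
C10: sp2 ✓
C11: sp
C12: sp
C13: sp3
C3, C4, C9, C10 → 4 sp2 carbons.

4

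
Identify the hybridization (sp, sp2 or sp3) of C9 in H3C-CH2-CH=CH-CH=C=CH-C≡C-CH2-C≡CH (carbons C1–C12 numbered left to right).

C9: 2 σ bonds, plus two π bonds — 2 electron domains, sp.

sp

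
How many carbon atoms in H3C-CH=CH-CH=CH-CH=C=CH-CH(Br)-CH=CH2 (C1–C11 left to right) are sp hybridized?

1

C1: sp3
C2: sp2
C3: sp2
C4: sp2
C5: sp2
C6: sp2
C7: sp ✓
C8: sp2
C9: sp3
C10: sp2
C11: sp2
C7 → 1 sp carbon.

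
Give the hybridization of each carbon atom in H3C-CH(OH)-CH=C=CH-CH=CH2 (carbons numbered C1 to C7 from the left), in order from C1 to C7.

C1 sp3, C2 sp3, C3 sp2, C4 sp, C5 sp2, C6 sp2, C7 sp2

C1 (4 σ bonds) has steric number 4: sp3.
C2 carries 4 σ bonds, giving a steric number of 4, so it is sp3.
C3 is sp2: 3 σ bonds, plus one π bond, 3 electron-density regions.
C4 carries 2 σ bonds, plus two π bonds, giving a steric number of 2, so it is sp.
C5: 3 σ bonds, plus one π bond — 3 electron domains, sp2.
C6 is sp2: 3 σ bonds, plus one π bond, 3 electron-density regions.
C7 has 3 σ bonds, plus one π bond: steric number 3 → sp2.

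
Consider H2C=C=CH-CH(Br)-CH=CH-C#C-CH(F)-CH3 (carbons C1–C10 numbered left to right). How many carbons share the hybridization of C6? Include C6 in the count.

C6 is sp2 (one π bond).
C1: sp2 ✓
C2: sp
C3: sp2 ✓
C4: sp3
C5: sp2 ✓
C6: sp2 ✓
C7: sp
C8: sp
C9: sp3
C10: sp3
4 carbons are sp2.

4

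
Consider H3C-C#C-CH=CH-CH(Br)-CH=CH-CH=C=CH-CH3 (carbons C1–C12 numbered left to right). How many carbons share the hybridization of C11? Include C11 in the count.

C11 is sp2 (one π bond).
C1: sp3
C2: sp
C3: sp
C4: sp2 ✓
C5: sp2 ✓
C6: sp3
C7: sp2 ✓
C8: sp2 ✓
C9: sp2 ✓
C10: sp
C11: sp2 ✓
C12: sp3
6 carbons are sp2.

6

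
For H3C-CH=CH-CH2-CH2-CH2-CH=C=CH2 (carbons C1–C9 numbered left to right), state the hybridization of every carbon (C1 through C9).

C1 sp3, C2 sp2, C3 sp2, C4 sp3, C5 sp3, C6 sp3, C7 sp2, C8 sp, C9 sp2

C1: 4 σ bonds; 4 regions of electron density → sp3.
C2: 3 σ bonds, plus one π bond; 3 regions of electron density → sp2.
C3 has 3 σ bonds, plus one π bond: steric number 3 → sp2.
C4 is sp3: 4 σ bonds, 4 electron-density regions.
C5 carries 4 σ bonds, giving a steric number of 4, so it is sp3.
C6 (4 σ bonds) has steric number 4: sp3.
C7 has 3 σ bonds, plus one π bond: steric number 3 → sp2.
C8 (2 σ bonds, plus two π bonds) has steric number 2: sp.
C9: 3 σ bonds, plus one π bond — 3 electron domains, sp2.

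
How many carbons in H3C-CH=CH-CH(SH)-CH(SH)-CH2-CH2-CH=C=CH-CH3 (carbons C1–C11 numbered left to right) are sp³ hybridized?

C1: sp3 ✓
C2: sp2
C3: sp2
C4: sp3 ✓
C5: sp3 ✓
C6: sp3 ✓
C7: sp3 ✓
C8: sp2
C9: sp
C10: sp2
C11: sp3 ✓
C1, C4, C5, C6, C7, C11 → 6 sp3 carbons.

6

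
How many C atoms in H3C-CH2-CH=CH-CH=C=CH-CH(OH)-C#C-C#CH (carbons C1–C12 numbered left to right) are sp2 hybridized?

C1: sp3
C2: sp3
C3: sp2 ✓
C4: sp2 ✓
C5: sp2 ✓
C6: sp
C7: sp2 ✓
C8: sp3
C9: sp
C10: sp
C11: sp
C12: sp
C3, C4, C5, C7 → 4 sp2 carbons.

4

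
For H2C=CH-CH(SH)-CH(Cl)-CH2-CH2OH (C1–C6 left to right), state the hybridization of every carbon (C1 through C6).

C1 sp2, C2 sp2, C3 sp3, C4 sp3, C5 sp3, C6 sp3

C1: 3 σ bonds, plus one π bond; 3 regions of electron density → sp2.
C2 carries 3 σ bonds, plus one π bond, giving a steric number of 3, so it is sp2.
C3 carries 4 σ bonds, giving a steric number of 4, so it is sp3.
C4: 4 σ bonds — 4 electron domains, sp3.
C5: 4 σ bonds — 4 electron domains, sp3.
C6 (4 σ bonds) has steric number 4: sp3.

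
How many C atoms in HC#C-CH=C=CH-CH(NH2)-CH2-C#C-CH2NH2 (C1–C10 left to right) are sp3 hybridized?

3

C1: sp
C2: sp
C3: sp2
C4: sp
C5: sp2
C6: sp3 ✓
C7: sp3 ✓
C8: sp
C9: sp
C10: sp3 ✓
C6, C7, C10 → 3 sp3 carbons.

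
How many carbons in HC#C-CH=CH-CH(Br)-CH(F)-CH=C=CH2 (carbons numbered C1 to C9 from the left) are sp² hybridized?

C1: sp
C2: sp
C3: sp2 ✓
C4: sp2 ✓
C5: sp3
C6: sp3
C7: sp2 ✓
C8: sp
C9: sp2 ✓
C3, C4, C7, C9 → 4 sp2 carbons.

4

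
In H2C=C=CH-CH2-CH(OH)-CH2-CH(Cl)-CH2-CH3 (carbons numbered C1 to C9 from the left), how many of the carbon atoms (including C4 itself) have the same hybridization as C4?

6

C4 is sp3 (only σ bonds).
C1: sp2
C2: sp
C3: sp2
C4: sp3 ✓
C5: sp3 ✓
C6: sp3 ✓
C7: sp3 ✓
C8: sp3 ✓
C9: sp3 ✓
6 carbons are sp3.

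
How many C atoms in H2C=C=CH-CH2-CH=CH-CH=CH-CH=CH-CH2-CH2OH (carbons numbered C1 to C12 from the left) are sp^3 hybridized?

C1: sp2
C2: sp
C3: sp2
C4: sp3 ✓
C5: sp2
C6: sp2
C7: sp2
C8: sp2
C9: sp2
C10: sp2
C11: sp3 ✓
C12: sp3 ✓
C4, C11, C12 → 3 sp3 carbons.

3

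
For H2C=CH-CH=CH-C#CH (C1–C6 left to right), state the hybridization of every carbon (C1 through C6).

C1 has 3 σ bonds, plus one π bond: steric number 3 → sp2.
C2 is sp2: 3 σ bonds, plus one π bond, 3 electron-density regions.
C3 has 3 σ bonds, plus one π bond: steric number 3 → sp2.
C4 — 3 σ bonds, plus one π bond. Steric number 3, so sp2.
C5 — 2 σ bonds, plus two π bonds. Steric number 2, so sp.
C6 carries 2 σ bonds, plus two π bonds, giving a steric number of 2, so it is sp.

C1 sp2, C2 sp2, C3 sp2, C4 sp2, C5 sp, C6 sp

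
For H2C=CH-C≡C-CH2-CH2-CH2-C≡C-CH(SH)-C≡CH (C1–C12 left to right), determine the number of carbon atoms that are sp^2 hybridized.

2

C1: sp2 ✓
C2: sp2 ✓
C3: sp
C4: sp
C5: sp3
C6: sp3
C7: sp3
C8: sp
C9: sp
C10: sp3
C11: sp
C12: sp
C1, C2 → 2 sp2 carbons.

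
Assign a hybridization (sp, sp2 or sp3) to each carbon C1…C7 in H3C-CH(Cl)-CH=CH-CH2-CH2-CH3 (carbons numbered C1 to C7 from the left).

C1 sp3, C2 sp3, C3 sp2, C4 sp2, C5 sp3, C6 sp3, C7 sp3

C1: 4 σ bonds; 4 regions of electron density → sp3.
C2 — 4 σ bonds. Steric number 4, so sp3.
C3 carries 3 σ bonds, plus one π bond, giving a steric number of 3, so it is sp2.
C4 is sp2: 3 σ bonds, plus one π bond, 3 electron-density regions.
C5 (4 σ bonds) has steric number 4: sp3.
C6: 4 σ bonds — 4 electron domains, sp3.
C7: 4 σ bonds; 4 regions of electron density → sp3.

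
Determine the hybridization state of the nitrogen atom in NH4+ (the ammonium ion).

sp^3

Four σ bonds, no lone pair → sp3, tetrahedral.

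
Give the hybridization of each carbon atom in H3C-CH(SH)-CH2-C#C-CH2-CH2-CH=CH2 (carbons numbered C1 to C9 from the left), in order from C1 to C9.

C1 sp3, C2 sp3, C3 sp3, C4 sp, C5 sp, C6 sp3, C7 sp3, C8 sp2, C9 sp2

C1 has 4 σ bonds: steric number 4 → sp3.
C2: 4 σ bonds — 4 electron domains, sp3.
C3 — 4 σ bonds. Steric number 4, so sp3.
C4 carries 2 σ bonds, plus two π bonds, giving a steric number of 2, so it is sp.
C5 carries 2 σ bonds, plus two π bonds, giving a steric number of 2, so it is sp.
C6: 4 σ bonds; 4 regions of electron density → sp3.
C7: 4 σ bonds — 4 electron domains, sp3.
C8 (3 σ bonds, plus one π bond) has steric number 3: sp2.
C9: 3 σ bonds, plus one π bond; 3 regions of electron density → sp2.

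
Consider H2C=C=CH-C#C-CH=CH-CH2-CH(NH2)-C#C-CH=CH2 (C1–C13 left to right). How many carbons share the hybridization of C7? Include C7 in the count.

6

C7 is sp2 (one π bond).
C1: sp2 ✓
C2: sp
C3: sp2 ✓
C4: sp
C5: sp
C6: sp2 ✓
C7: sp2 ✓
C8: sp3
C9: sp3
C10: sp
C11: sp
C12: sp2 ✓
C13: sp2 ✓
6 carbons are sp2.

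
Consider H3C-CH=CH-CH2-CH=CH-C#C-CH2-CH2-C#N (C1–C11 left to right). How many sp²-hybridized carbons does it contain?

C1: sp3
C2: sp2 ✓
C3: sp2 ✓
C4: sp3
C5: sp2 ✓
C6: sp2 ✓
C7: sp
C8: sp
C9: sp3
C10: sp3
C11: sp
C2, C3, C5, C6 → 4 sp2 carbons.

4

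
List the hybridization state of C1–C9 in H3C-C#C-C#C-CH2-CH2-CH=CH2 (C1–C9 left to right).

C1 is sp3: 4 σ bonds, 4 electron-density regions.
C2: 2 σ bonds, plus two π bonds; 2 regions of electron density → sp.
C3 — 2 σ bonds, plus two π bonds. Steric number 2, so sp.
C4 — 2 σ bonds, plus two π bonds. Steric number 2, so sp.
C5: 2 σ bonds, plus two π bonds — 2 electron domains, sp.
C6 is sp3: 4 σ bonds, 4 electron-density regions.
C7: 4 σ bonds — 4 electron domains, sp3.
C8 is sp2: 3 σ bonds, plus one π bond, 3 electron-density regions.
C9 — 3 σ bonds, plus one π bond. Steric number 3, so sp2.

C1 sp3, C2 sp, C3 sp, C4 sp, C5 sp, C6 sp3, C7 sp3, C8 sp2, C9 sp2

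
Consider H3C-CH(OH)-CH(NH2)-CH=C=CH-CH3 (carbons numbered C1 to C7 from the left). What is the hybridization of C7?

sp3

C7: 4 σ bonds; 4 regions of electron density → sp3.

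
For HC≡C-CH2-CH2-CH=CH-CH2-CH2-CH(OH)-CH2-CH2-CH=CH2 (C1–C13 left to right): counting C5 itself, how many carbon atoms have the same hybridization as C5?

4

C5 is sp2 (one π bond).
C1: sp
C2: sp
C3: sp3
C4: sp3
C5: sp2 ✓
C6: sp2 ✓
C7: sp3
C8: sp3
C9: sp3
C10: sp3
C11: sp3
C12: sp2 ✓
C13: sp2 ✓
4 carbons are sp2.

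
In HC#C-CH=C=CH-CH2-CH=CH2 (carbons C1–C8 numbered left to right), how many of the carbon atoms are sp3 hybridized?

1

C1: sp
C2: sp
C3: sp2
C4: sp
C5: sp2
C6: sp3 ✓
C7: sp2
C8: sp2
C6 → 1 sp3 carbon.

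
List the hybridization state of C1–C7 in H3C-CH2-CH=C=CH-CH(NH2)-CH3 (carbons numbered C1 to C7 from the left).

C1 carries 4 σ bonds, giving a steric number of 4, so it is sp3.
C2 (4 σ bonds) has steric number 4: sp3.
C3 carries 3 σ bonds, plus one π bond, giving a steric number of 3, so it is sp2.
C4 carries 2 σ bonds, plus two π bonds, giving a steric number of 2, so it is sp.
C5 (3 σ bonds, plus one π bond) has steric number 3: sp2.
C6: 4 σ bonds; 4 regions of electron density → sp3.
C7 (4 σ bonds) has steric number 4: sp3.

C1 sp3, C2 sp3, C3 sp2, C4 sp, C5 sp2, C6 sp3, C7 sp3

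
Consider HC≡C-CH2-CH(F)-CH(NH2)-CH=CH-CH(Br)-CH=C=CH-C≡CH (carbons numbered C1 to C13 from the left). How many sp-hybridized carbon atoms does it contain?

5

C1: sp ✓
C2: sp ✓
C3: sp3
C4: sp3
C5: sp3
C6: sp2
C7: sp2
C8: sp3
C9: sp2
C10: sp ✓
C11: sp2
C12: sp ✓
C13: sp ✓
C1, C2, C10, C12, C13 → 5 sp carbons.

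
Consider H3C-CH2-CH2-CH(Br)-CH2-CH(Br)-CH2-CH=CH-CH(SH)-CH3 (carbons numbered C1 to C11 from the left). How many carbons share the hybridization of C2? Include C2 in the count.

9

C2 is sp3 (only σ bonds).
C1: sp3 ✓
C2: sp3 ✓
C3: sp3 ✓
C4: sp3 ✓
C5: sp3 ✓
C6: sp3 ✓
C7: sp3 ✓
C8: sp2
C9: sp2
C10: sp3 ✓
C11: sp3 ✓
9 carbons are sp3.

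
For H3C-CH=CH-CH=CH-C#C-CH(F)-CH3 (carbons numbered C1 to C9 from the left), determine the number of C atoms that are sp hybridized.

C1: sp3
C2: sp2
C3: sp2
C4: sp2
C5: sp2
C6: sp ✓
C7: sp ✓
C8: sp3
C9: sp3
C6, C7 → 2 sp carbons.

2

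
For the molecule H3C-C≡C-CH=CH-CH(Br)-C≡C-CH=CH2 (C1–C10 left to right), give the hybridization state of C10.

sp²

C10: 3 σ bonds, plus one π bond — 3 electron domains, sp2.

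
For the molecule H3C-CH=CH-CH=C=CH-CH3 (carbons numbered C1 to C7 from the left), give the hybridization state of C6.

C6: 3 σ bonds, plus one π bond — 3 electron domains, sp2.

sp^2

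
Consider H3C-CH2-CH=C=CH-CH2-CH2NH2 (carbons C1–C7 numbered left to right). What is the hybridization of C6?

sp³

C6 carries 4 σ bonds, giving a steric number of 4, so it is sp3.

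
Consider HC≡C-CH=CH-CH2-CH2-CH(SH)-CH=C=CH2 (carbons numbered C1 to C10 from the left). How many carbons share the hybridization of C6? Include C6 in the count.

C6 is sp3 (only σ bonds).
C1: sp
C2: sp
C3: sp2
C4: sp2
C5: sp3 ✓
C6: sp3 ✓
C7: sp3 ✓
C8: sp2
C9: sp
C10: sp2
3 carbons are sp3.

3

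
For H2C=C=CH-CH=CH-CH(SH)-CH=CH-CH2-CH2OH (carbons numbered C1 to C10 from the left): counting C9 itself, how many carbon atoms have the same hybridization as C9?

C9 is sp3 (only σ bonds).
C1: sp2
C2: sp
C3: sp2
C4: sp2
C5: sp2
C6: sp3 ✓
C7: sp2
C8: sp2
C9: sp3 ✓
C10: sp3 ✓
3 carbons are sp3.

3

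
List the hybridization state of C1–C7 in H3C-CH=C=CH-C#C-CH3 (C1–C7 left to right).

C1 — 4 σ bonds. Steric number 4, so sp3.
C2 has 3 σ bonds, plus one π bond: steric number 3 → sp2.
C3: 2 σ bonds, plus two π bonds — 2 electron domains, sp.
C4 carries 3 σ bonds, plus one π bond, giving a steric number of 3, so it is sp2.
C5: 2 σ bonds, plus two π bonds; 2 regions of electron density → sp.
C6 carries 2 σ bonds, plus two π bonds, giving a steric number of 2, so it is sp.
C7 carries 4 σ bonds, giving a steric number of 4, so it is sp3.

C1 sp3, C2 sp2, C3 sp, C4 sp2, C5 sp, C6 sp, C7 sp3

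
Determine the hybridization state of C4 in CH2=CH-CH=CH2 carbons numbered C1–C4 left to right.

C4 carries 3 σ bonds, plus one π bond, giving a steric number of 3, so it is sp2.

sp²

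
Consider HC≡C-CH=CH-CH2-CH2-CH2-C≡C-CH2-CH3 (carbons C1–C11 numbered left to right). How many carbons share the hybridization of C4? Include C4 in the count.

C4 is sp2 (one π bond).
C1: sp
C2: sp
C3: sp2 ✓
C4: sp2 ✓
C5: sp3
C6: sp3
C7: sp3
C8: sp
C9: sp
C10: sp3
C11: sp3
2 carbons are sp2.

2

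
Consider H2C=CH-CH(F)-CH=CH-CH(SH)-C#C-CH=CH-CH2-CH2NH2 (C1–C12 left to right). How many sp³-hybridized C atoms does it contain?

4

C1: sp2
C2: sp2
C3: sp3 ✓
C4: sp2
C5: sp2
C6: sp3 ✓
C7: sp
C8: sp
C9: sp2
C10: sp2
C11: sp3 ✓
C12: sp3 ✓
C3, C6, C11, C12 → 4 sp3 carbons.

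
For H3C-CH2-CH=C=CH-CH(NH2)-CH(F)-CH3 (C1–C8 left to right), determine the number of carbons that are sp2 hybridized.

C1: sp3
C2: sp3
C3: sp2 ✓
C4: sp
C5: sp2 ✓
C6: sp3
C7: sp3
C8: sp3
C3, C5 → 2 sp2 carbons.

2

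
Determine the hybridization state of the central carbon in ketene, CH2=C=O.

sp

The central carbon carries 2 σ bonds, plus two π bonds, giving a steric number of 2, so it is sp.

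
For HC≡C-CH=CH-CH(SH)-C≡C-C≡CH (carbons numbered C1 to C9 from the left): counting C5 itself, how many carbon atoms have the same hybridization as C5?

1

C5 is sp3 (only σ bonds).
C1: sp
C2: sp
C3: sp2
C4: sp2
C5: sp3 ✓
C6: sp
C7: sp
C8: sp
C9: sp
1 carbon is sp3.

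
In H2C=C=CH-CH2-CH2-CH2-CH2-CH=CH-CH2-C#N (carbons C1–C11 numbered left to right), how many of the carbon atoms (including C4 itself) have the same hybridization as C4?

C4 is sp3 (only σ bonds).
C1: sp2
C2: sp
C3: sp2
C4: sp3 ✓
C5: sp3 ✓
C6: sp3 ✓
C7: sp3 ✓
C8: sp2
C9: sp2
C10: sp3 ✓
C11: sp
5 carbons are sp3.

5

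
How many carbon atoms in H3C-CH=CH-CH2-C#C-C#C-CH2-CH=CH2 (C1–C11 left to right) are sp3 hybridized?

3

C1: sp3 ✓
C2: sp2
C3: sp2
C4: sp3 ✓
C5: sp
C6: sp
C7: sp
C8: sp
C9: sp3 ✓
C10: sp2
C11: sp2
C1, C4, C9 → 3 sp3 carbons.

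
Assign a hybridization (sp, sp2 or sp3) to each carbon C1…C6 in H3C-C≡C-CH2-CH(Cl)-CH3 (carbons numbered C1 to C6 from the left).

C1 sp3, C2 sp, C3 sp, C4 sp3, C5 sp3, C6 sp3

C1 carries 4 σ bonds, giving a steric number of 4, so it is sp3.
C2: 2 σ bonds, plus two π bonds — 2 electron domains, sp.
C3: 2 σ bonds, plus two π bonds; 2 regions of electron density → sp.
C4 is sp3: 4 σ bonds, 4 electron-density regions.
C5 — 4 σ bonds. Steric number 4, so sp3.
C6: 4 σ bonds; 4 regions of electron density → sp3.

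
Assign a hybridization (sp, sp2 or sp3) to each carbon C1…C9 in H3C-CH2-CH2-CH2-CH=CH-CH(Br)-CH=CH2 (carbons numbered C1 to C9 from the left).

C1 carries 4 σ bonds, giving a steric number of 4, so it is sp3.
C2: 4 σ bonds; 4 regions of electron density → sp3.
C3: 4 σ bonds — 4 electron domains, sp3.
C4 carries 4 σ bonds, giving a steric number of 4, so it is sp3.
C5 carries 3 σ bonds, plus one π bond, giving a steric number of 3, so it is sp2.
C6 has 3 σ bonds, plus one π bond: steric number 3 → sp2.
C7: 4 σ bonds; 4 regions of electron density → sp3.
C8: 3 σ bonds, plus one π bond — 3 electron domains, sp2.
C9 (3 σ bonds, plus one π bond) has steric number 3: sp2.

C1 sp3, C2 sp3, C3 sp3, C4 sp3, C5 sp2, C6 sp2, C7 sp3, C8 sp2, C9 sp2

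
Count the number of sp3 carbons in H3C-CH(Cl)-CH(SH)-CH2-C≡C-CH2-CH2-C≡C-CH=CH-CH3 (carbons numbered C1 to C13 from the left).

7

C1: sp3 ✓
C2: sp3 ✓
C3: sp3 ✓
C4: sp3 ✓
C5: sp
C6: sp
C7: sp3 ✓
C8: sp3 ✓
C9: sp
C10: sp
C11: sp2
C12: sp2
C13: sp3 ✓
C1, C2, C3, C4, C7, C8, C13 → 7 sp3 carbons.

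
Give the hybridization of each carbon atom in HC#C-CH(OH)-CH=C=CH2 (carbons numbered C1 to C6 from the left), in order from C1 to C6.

C1 sp, C2 sp, C3 sp3, C4 sp2, C5 sp, C6 sp2

C1 has 2 σ bonds, plus two π bonds: steric number 2 → sp.
C2 — 2 σ bonds, plus two π bonds. Steric number 2, so sp.
C3 has 4 σ bonds: steric number 4 → sp3.
C4 (3 σ bonds, plus one π bond) has steric number 3: sp2.
C5 carries 2 σ bonds, plus two π bonds, giving a steric number of 2, so it is sp.
C6 (3 σ bonds, plus one π bond) has steric number 3: sp2.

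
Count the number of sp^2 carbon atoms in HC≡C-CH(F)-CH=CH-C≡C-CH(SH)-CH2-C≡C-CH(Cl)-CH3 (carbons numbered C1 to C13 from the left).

C1: sp
C2: sp
C3: sp3
C4: sp2 ✓
C5: sp2 ✓
C6: sp
C7: sp
C8: sp3
C9: sp3
C10: sp
C11: sp
C12: sp3
C13: sp3
C4, C5 → 2 sp2 carbons.

2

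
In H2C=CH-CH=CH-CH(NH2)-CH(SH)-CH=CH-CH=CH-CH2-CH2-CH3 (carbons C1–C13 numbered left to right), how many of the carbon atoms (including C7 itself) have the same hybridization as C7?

C7 is sp2 (one π bond).
C1: sp2 ✓
C2: sp2 ✓
C3: sp2 ✓
C4: sp2 ✓
C5: sp3
C6: sp3
C7: sp2 ✓
C8: sp2 ✓
C9: sp2 ✓
C10: sp2 ✓
C11: sp3
C12: sp3
C13: sp3
8 carbons are sp2.

8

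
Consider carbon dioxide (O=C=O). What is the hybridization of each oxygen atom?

sp2

One σ bond + two lone pairs = steric number 3 → sp2.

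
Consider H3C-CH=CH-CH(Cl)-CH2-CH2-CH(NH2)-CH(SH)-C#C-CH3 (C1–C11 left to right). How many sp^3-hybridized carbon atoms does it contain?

7

C1: sp3 ✓
C2: sp2
C3: sp2
C4: sp3 ✓
C5: sp3 ✓
C6: sp3 ✓
C7: sp3 ✓
C8: sp3 ✓
C9: sp
C10: sp
C11: sp3 ✓
C1, C4, C5, C6, C7, C8, C11 → 7 sp3 carbons.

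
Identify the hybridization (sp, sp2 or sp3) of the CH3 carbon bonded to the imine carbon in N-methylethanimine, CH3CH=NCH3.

The CH3 carbon bonded to the imine carbon carries 4 σ bonds, giving a steric number of 4, so it is sp3.

sp³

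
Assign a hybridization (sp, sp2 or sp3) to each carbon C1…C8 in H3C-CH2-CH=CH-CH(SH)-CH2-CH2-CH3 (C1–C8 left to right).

C1 sp3, C2 sp3, C3 sp2, C4 sp2, C5 sp3, C6 sp3, C7 sp3, C8 sp3

C1 — 4 σ bonds. Steric number 4, so sp3.
C2 (4 σ bonds) has steric number 4: sp3.
C3: 3 σ bonds, plus one π bond; 3 regions of electron density → sp2.
C4 — 3 σ bonds, plus one π bond. Steric number 3, so sp2.
C5 is sp3: 4 σ bonds, 4 electron-density regions.
C6 carries 4 σ bonds, giving a steric number of 4, so it is sp3.
C7 (4 σ bonds) has steric number 4: sp3.
C8 is sp3: 4 σ bonds, 4 electron-density regions.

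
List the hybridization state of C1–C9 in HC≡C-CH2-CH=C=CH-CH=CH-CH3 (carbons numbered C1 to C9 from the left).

C1 — 2 σ bonds, plus two π bonds. Steric number 2, so sp.
C2: 2 σ bonds, plus two π bonds; 2 regions of electron density → sp.
C3 — 4 σ bonds. Steric number 4, so sp3.
C4: 3 σ bonds, plus one π bond — 3 electron domains, sp2.
C5: 2 σ bonds, plus two π bonds; 2 regions of electron density → sp.
C6 carries 3 σ bonds, plus one π bond, giving a steric number of 3, so it is sp2.
C7: 3 σ bonds, plus one π bond — 3 electron domains, sp2.
C8 — 3 σ bonds, plus one π bond. Steric number 3, so sp2.
C9 has 4 σ bonds: steric number 4 → sp3.

C1 sp, C2 sp, C3 sp3, C4 sp2, C5 sp, C6 sp2, C7 sp2, C8 sp2, C9 sp3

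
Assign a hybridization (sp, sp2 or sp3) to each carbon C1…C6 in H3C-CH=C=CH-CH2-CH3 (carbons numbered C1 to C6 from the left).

C1 (4 σ bonds) has steric number 4: sp3.
C2 — 3 σ bonds, plus one π bond. Steric number 3, so sp2.
C3 — 2 σ bonds, plus two π bonds. Steric number 2, so sp.
C4 (3 σ bonds, plus one π bond) has steric number 3: sp2.
C5 (4 σ bonds) has steric number 4: sp3.
C6 is sp3: 4 σ bonds, 4 electron-density regions.

C1 sp3, C2 sp2, C3 sp, C4 sp2, C5 sp3, C6 sp3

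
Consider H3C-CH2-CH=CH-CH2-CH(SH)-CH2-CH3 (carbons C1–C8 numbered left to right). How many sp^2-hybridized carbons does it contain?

2

C1: sp3
C2: sp3
C3: sp2 ✓
C4: sp2 ✓
C5: sp3
C6: sp3
C7: sp3
C8: sp3
C3, C4 → 2 sp2 carbons.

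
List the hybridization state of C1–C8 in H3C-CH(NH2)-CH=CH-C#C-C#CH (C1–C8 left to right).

C1 is sp3: 4 σ bonds, 4 electron-density regions.
C2 (4 σ bonds) has steric number 4: sp3.
C3 has 3 σ bonds, plus one π bond: steric number 3 → sp2.
C4 (3 σ bonds, plus one π bond) has steric number 3: sp2.
C5 — 2 σ bonds, plus two π bonds. Steric number 2, so sp.
C6 — 2 σ bonds, plus two π bonds. Steric number 2, so sp.
C7 is sp: 2 σ bonds, plus two π bonds, 2 electron-density regions.
C8 has 2 σ bonds, plus two π bonds: steric number 2 → sp.

C1 sp3, C2 sp3, C3 sp2, C4 sp2, C5 sp, C6 sp, C7 sp, C8 sp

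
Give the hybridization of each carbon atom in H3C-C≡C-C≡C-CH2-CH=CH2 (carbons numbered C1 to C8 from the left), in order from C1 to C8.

C1 sp3, C2 sp, C3 sp, C4 sp, C5 sp, C6 sp3, C7 sp2, C8 sp2

C1 has 4 σ bonds: steric number 4 → sp3.
C2 is sp: 2 σ bonds, plus two π bonds, 2 electron-density regions.
C3 has 2 σ bonds, plus two π bonds: steric number 2 → sp.
C4 has 2 σ bonds, plus two π bonds: steric number 2 → sp.
C5 — 2 σ bonds, plus two π bonds. Steric number 2, so sp.
C6 has 4 σ bonds: steric number 4 → sp3.
C7 is sp2: 3 σ bonds, plus one π bond, 3 electron-density regions.
C8 has 3 σ bonds, plus one π bond: steric number 3 → sp2.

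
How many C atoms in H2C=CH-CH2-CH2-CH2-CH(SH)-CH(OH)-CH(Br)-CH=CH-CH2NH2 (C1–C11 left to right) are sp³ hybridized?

7

C1: sp2
C2: sp2
C3: sp3 ✓
C4: sp3 ✓
C5: sp3 ✓
C6: sp3 ✓
C7: sp3 ✓
C8: sp3 ✓
C9: sp2
C10: sp2
C11: sp3 ✓
C3, C4, C5, C6, C7, C8, C11 → 7 sp3 carbons.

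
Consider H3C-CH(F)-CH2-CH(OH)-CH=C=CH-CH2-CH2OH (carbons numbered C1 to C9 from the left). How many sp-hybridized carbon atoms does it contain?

1

C1: sp3
C2: sp3
C3: sp3
C4: sp3
C5: sp2
C6: sp ✓
C7: sp2
C8: sp3
C9: sp3
C6 → 1 sp carbon.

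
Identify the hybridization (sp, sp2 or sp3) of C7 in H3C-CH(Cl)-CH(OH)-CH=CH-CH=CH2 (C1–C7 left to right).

sp^2

C7 has 3 σ bonds, plus one π bond: steric number 3 → sp2.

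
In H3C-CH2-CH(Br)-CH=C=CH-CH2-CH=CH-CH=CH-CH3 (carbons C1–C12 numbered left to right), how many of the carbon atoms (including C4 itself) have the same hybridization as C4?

6

C4 is sp2 (one π bond).
C1: sp3
C2: sp3
C3: sp3
C4: sp2 ✓
C5: sp
C6: sp2 ✓
C7: sp3
C8: sp2 ✓
C9: sp2 ✓
C10: sp2 ✓
C11: sp2 ✓
C12: sp3
6 carbons are sp2.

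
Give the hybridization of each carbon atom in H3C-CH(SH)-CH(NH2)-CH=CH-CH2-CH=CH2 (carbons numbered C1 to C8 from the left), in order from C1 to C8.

C1 sp3, C2 sp3, C3 sp3, C4 sp2, C5 sp2, C6 sp3, C7 sp2, C8 sp2

C1 is sp3: 4 σ bonds, 4 electron-density regions.
C2 — 4 σ bonds. Steric number 4, so sp3.
C3 is sp3: 4 σ bonds, 4 electron-density regions.
C4 is sp2: 3 σ bonds, plus one π bond, 3 electron-density regions.
C5 — 3 σ bonds, plus one π bond. Steric number 3, so sp2.
C6 (4 σ bonds) has steric number 4: sp3.
C7 carries 3 σ bonds, plus one π bond, giving a steric number of 3, so it is sp2.
C8: 3 σ bonds, plus one π bond — 3 electron domains, sp2.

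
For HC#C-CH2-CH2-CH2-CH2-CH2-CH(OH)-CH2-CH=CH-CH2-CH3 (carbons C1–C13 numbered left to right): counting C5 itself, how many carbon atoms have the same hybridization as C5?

9

C5 is sp3 (only σ bonds).
C1: sp
C2: sp
C3: sp3 ✓
C4: sp3 ✓
C5: sp3 ✓
C6: sp3 ✓
C7: sp3 ✓
C8: sp3 ✓
C9: sp3 ✓
C10: sp2
C11: sp2
C12: sp3 ✓
C13: sp3 ✓
9 carbons are sp3.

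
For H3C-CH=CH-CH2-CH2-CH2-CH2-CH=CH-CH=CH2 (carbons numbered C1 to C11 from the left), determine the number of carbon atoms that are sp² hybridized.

6

C1: sp3
C2: sp2 ✓
C3: sp2 ✓
C4: sp3
C5: sp3
C6: sp3
C7: sp3
C8: sp2 ✓
C9: sp2 ✓
C10: sp2 ✓
C11: sp2 ✓
C2, C3, C8, C9, C10, C11 → 6 sp2 carbons.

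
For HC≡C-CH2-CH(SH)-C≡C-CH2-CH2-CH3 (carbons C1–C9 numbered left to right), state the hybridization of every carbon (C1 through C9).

C1 sp, C2 sp, C3 sp3, C4 sp3, C5 sp, C6 sp, C7 sp3, C8 sp3, C9 sp3

C1 has 2 σ bonds, plus two π bonds: steric number 2 → sp.
C2: 2 σ bonds, plus two π bonds; 2 regions of electron density → sp.
C3 — 4 σ bonds. Steric number 4, so sp3.
C4 has 4 σ bonds: steric number 4 → sp3.
C5 is sp: 2 σ bonds, plus two π bonds, 2 electron-density regions.
C6 — 2 σ bonds, plus two π bonds. Steric number 2, so sp.
C7 carries 4 σ bonds, giving a steric number of 4, so it is sp3.
C8 has 4 σ bonds: steric number 4 → sp3.
C9 has 4 σ bonds: steric number 4 → sp3.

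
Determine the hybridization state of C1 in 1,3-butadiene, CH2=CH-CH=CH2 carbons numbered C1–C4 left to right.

sp2

C1 carries 3 σ bonds, plus one π bond, giving a steric number of 3, so it is sp2.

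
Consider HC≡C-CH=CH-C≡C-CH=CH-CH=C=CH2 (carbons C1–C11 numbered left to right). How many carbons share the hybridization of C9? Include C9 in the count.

6

C9 is sp2 (one π bond).
C1: sp
C2: sp
C3: sp2 ✓
C4: sp2 ✓
C5: sp
C6: sp
C7: sp2 ✓
C8: sp2 ✓
C9: sp2 ✓
C10: sp
C11: sp2 ✓
6 carbons are sp2.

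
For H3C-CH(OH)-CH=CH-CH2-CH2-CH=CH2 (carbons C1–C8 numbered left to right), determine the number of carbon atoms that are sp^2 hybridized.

C1: sp3
C2: sp3
C3: sp2 ✓
C4: sp2 ✓
C5: sp3
C6: sp3
C7: sp2 ✓
C8: sp2 ✓
C3, C4, C7, C8 → 4 sp2 carbons.

4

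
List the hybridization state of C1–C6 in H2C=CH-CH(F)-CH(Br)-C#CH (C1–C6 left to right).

C1 — 3 σ bonds, plus one π bond. Steric number 3, so sp2.
C2: 3 σ bonds, plus one π bond — 3 electron domains, sp2.
C3 — 4 σ bonds. Steric number 4, so sp3.
C4 carries 4 σ bonds, giving a steric number of 4, so it is sp3.
C5: 2 σ bonds, plus two π bonds — 2 electron domains, sp.
C6 — 2 σ bonds, plus two π bonds. Steric number 2, so sp.

C1 sp2, C2 sp2, C3 sp3, C4 sp3, C5 sp, C6 sp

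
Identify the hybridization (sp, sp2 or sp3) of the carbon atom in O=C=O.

sp

Two σ bonds, two π bonds → steric number 2 → sp.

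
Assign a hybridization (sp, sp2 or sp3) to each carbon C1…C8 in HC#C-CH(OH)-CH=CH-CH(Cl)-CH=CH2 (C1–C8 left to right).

C1 sp, C2 sp, C3 sp3, C4 sp2, C5 sp2, C6 sp3, C7 sp2, C8 sp2

C1 carries 2 σ bonds, plus two π bonds, giving a steric number of 2, so it is sp.
C2 — 2 σ bonds, plus two π bonds. Steric number 2, so sp.
C3 carries 4 σ bonds, giving a steric number of 4, so it is sp3.
C4: 3 σ bonds, plus one π bond — 3 electron domains, sp2.
C5 (3 σ bonds, plus one π bond) has steric number 3: sp2.
C6 carries 4 σ bonds, giving a steric number of 4, so it is sp3.
C7 is sp2: 3 σ bonds, plus one π bond, 3 electron-density regions.
C8 (3 σ bonds, plus one π bond) has steric number 3: sp2.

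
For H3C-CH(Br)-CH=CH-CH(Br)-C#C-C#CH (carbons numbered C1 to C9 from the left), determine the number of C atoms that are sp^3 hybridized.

C1: sp3 ✓
C2: sp3 ✓
C3: sp2
C4: sp2
C5: sp3 ✓
C6: sp
C7: sp
C8: sp
C9: sp
C1, C2, C5 → 3 sp3 carbons.

3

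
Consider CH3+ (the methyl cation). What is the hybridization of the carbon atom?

sp^2

Three σ bonds to H, empty p orbital → sp2, trigonal planar.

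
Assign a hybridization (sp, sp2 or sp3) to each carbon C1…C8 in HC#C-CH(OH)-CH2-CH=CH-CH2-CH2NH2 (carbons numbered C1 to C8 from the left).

C1: 2 σ bonds, plus two π bonds; 2 regions of electron density → sp.
C2 carries 2 σ bonds, plus two π bonds, giving a steric number of 2, so it is sp.
C3 (4 σ bonds) has steric number 4: sp3.
C4 — 4 σ bonds. Steric number 4, so sp3.
C5: 3 σ bonds, plus one π bond; 3 regions of electron density → sp2.
C6 has 3 σ bonds, plus one π bond: steric number 3 → sp2.
C7 has 4 σ bonds: steric number 4 → sp3.
C8 (4 σ bonds) has steric number 4: sp3.

C1 sp, C2 sp, C3 sp3, C4 sp3, C5 sp2, C6 sp2, C7 sp3, C8 sp3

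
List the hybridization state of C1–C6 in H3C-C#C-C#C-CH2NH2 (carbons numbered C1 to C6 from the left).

C1 sp3, C2 sp, C3 sp, C4 sp, C5 sp, C6 sp3

C1 — 4 σ bonds. Steric number 4, so sp3.
C2: 2 σ bonds, plus two π bonds — 2 electron domains, sp.
C3 — 2 σ bonds, plus two π bonds. Steric number 2, so sp.
C4 (2 σ bonds, plus two π bonds) has steric number 2: sp.
C5: 2 σ bonds, plus two π bonds — 2 electron domains, sp.
C6: 4 σ bonds; 4 regions of electron density → sp3.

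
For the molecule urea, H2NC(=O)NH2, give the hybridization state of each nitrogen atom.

Both N lone pairs are conjugated with the C=O; planar sp2.

sp2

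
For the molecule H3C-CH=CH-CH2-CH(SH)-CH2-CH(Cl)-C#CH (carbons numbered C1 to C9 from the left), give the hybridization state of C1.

sp3

C1 is sp3: 4 σ bonds, 4 electron-density regions.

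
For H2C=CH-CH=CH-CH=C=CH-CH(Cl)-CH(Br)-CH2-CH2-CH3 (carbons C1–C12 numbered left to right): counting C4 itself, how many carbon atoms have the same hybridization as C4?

C4 is sp2 (one π bond).
C1: sp2 ✓
C2: sp2 ✓
C3: sp2 ✓
C4: sp2 ✓
C5: sp2 ✓
C6: sp
C7: sp2 ✓
C8: sp3
C9: sp3
C10: sp3
C11: sp3
C12: sp3
6 carbons are sp2.

6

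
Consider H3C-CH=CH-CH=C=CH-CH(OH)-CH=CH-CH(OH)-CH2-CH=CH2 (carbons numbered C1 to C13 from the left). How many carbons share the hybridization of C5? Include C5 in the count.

C5 is sp (two π bonds).
C1: sp3
C2: sp2
C3: sp2
C4: sp2
C5: sp ✓
C6: sp2
C7: sp3
C8: sp2
C9: sp2
C10: sp3
C11: sp3
C12: sp2
C13: sp2
1 carbon is sp.

1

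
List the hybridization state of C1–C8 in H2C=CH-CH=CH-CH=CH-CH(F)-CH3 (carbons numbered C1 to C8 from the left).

C1 is sp2: 3 σ bonds, plus one π bond, 3 electron-density regions.
C2 carries 3 σ bonds, plus one π bond, giving a steric number of 3, so it is sp2.
C3 has 3 σ bonds, plus one π bond: steric number 3 → sp2.
C4 (3 σ bonds, plus one π bond) has steric number 3: sp2.
C5 is sp2: 3 σ bonds, plus one π bond, 3 electron-density regions.
C6 carries 3 σ bonds, plus one π bond, giving a steric number of 3, so it is sp2.
C7: 4 σ bonds; 4 regions of electron density → sp3.
C8 (4 σ bonds) has steric number 4: sp3.

C1 sp2, C2 sp2, C3 sp2, C4 sp2, C5 sp2, C6 sp2, C7 sp3, C8 sp3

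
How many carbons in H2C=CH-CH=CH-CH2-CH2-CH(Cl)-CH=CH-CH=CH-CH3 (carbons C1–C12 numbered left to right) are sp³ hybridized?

C1: sp2
C2: sp2
C3: sp2
C4: sp2
C5: sp3 ✓
C6: sp3 ✓
C7: sp3 ✓
C8: sp2
C9: sp2
C10: sp2
C11: sp2
C12: sp3 ✓
C5, C6, C7, C12 → 4 sp3 carbons.

4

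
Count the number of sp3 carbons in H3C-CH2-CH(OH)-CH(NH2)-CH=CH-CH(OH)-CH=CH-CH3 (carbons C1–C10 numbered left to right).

C1: sp3 ✓
C2: sp3 ✓
C3: sp3 ✓
C4: sp3 ✓
C5: sp2
C6: sp2
C7: sp3 ✓
C8: sp2
C9: sp2
C10: sp3 ✓
C1, C2, C3, C4, C7, C10 → 6 sp3 carbons.

6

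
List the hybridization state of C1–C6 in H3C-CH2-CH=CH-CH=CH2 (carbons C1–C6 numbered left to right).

C1 sp3, C2 sp3, C3 sp2, C4 sp2, C5 sp2, C6 sp2

C1: 4 σ bonds; 4 regions of electron density → sp3.
C2 is sp3: 4 σ bonds, 4 electron-density regions.
C3: 3 σ bonds, plus one π bond; 3 regions of electron density → sp2.
C4 — 3 σ bonds, plus one π bond. Steric number 3, so sp2.
C5 — 3 σ bonds, plus one π bond. Steric number 3, so sp2.
C6: 3 σ bonds, plus one π bond; 3 regions of electron density → sp2.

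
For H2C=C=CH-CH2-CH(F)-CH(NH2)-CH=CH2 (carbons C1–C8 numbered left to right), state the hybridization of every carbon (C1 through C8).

C1 sp2, C2 sp, C3 sp2, C4 sp3, C5 sp3, C6 sp3, C7 sp2, C8 sp2

C1 is sp2: 3 σ bonds, plus one π bond, 3 electron-density regions.
C2 has 2 σ bonds, plus two π bonds: steric number 2 → sp.
C3 (3 σ bonds, plus one π bond) has steric number 3: sp2.
C4 carries 4 σ bonds, giving a steric number of 4, so it is sp3.
C5 is sp3: 4 σ bonds, 4 electron-density regions.
C6: 4 σ bonds — 4 electron domains, sp3.
C7 — 3 σ bonds, plus one π bond. Steric number 3, so sp2.
C8 — 3 σ bonds, plus one π bond. Steric number 3, so sp2.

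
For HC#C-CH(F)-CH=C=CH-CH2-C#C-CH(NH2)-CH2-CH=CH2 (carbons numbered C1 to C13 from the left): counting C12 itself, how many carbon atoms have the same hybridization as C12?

4

C12 is sp2 (one π bond).
C1: sp
C2: sp
C3: sp3
C4: sp2 ✓
C5: sp
C6: sp2 ✓
C7: sp3
C8: sp
C9: sp
C10: sp3
C11: sp3
C12: sp2 ✓
C13: sp2 ✓
4 carbons are sp2.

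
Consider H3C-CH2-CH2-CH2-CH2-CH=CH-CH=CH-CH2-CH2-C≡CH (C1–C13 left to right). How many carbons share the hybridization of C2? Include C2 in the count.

C2 is sp3 (only σ bonds).
C1: sp3 ✓
C2: sp3 ✓
C3: sp3 ✓
C4: sp3 ✓
C5: sp3 ✓
C6: sp2
C7: sp2
C8: sp2
C9: sp2
C10: sp3 ✓
C11: sp3 ✓
C12: sp
C13: sp
7 carbons are sp3.

7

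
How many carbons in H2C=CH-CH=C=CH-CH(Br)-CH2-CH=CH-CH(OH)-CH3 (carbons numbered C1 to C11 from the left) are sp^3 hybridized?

C1: sp2
C2: sp2
C3: sp2
C4: sp
C5: sp2
C6: sp3 ✓
C7: sp3 ✓
C8: sp2
C9: sp2
C10: sp3 ✓
C11: sp3 ✓
C6, C7, C10, C11 → 4 sp3 carbons.

4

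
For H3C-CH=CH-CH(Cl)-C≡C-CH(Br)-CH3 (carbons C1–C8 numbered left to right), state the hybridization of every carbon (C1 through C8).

C1 has 4 σ bonds: steric number 4 → sp3.
C2 carries 3 σ bonds, plus one π bond, giving a steric number of 3, so it is sp2.
C3 carries 3 σ bonds, plus one π bond, giving a steric number of 3, so it is sp2.
C4 carries 4 σ bonds, giving a steric number of 4, so it is sp3.
C5 — 2 σ bonds, plus two π bonds. Steric number 2, so sp.
C6 has 2 σ bonds, plus two π bonds: steric number 2 → sp.
C7 carries 4 σ bonds, giving a steric number of 4, so it is sp3.
C8: 4 σ bonds; 4 regions of electron density → sp3.

C1 sp3, C2 sp2, C3 sp2, C4 sp3, C5 sp, C6 sp, C7 sp3, C8 sp3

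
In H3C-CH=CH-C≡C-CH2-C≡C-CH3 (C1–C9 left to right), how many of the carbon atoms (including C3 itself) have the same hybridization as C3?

C3 is sp2 (one π bond).
C1: sp3
C2: sp2 ✓
C3: sp2 ✓
C4: sp
C5: sp
C6: sp3
C7: sp
C8: sp
C9: sp3
2 carbons are sp2.

2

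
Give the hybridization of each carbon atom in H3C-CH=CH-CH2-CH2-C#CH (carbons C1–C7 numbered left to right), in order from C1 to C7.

C1 sp3, C2 sp2, C3 sp2, C4 sp3, C5 sp3, C6 sp, C7 sp

C1 is sp3: 4 σ bonds, 4 electron-density regions.
C2 has 3 σ bonds, plus one π bond: steric number 3 → sp2.
C3 (3 σ bonds, plus one π bond) has steric number 3: sp2.
C4 carries 4 σ bonds, giving a steric number of 4, so it is sp3.
C5 (4 σ bonds) has steric number 4: sp3.
C6 — 2 σ bonds, plus two π bonds. Steric number 2, so sp.
C7 (2 σ bonds, plus two π bonds) has steric number 2: sp.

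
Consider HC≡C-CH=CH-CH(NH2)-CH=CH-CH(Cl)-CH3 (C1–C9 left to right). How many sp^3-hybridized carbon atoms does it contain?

3

C1: sp
C2: sp
C3: sp2
C4: sp2
C5: sp3 ✓
C6: sp2
C7: sp2
C8: sp3 ✓
C9: sp3 ✓
C5, C8, C9 → 3 sp3 carbons.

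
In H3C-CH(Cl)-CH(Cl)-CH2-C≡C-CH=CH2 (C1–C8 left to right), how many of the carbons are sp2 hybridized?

2

C1: sp3
C2: sp3
C3: sp3
C4: sp3
C5: sp
C6: sp
C7: sp2 ✓
C8: sp2 ✓
C7, C8 → 2 sp2 carbons.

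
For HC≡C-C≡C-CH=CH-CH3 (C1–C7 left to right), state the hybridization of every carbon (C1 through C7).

C1 sp, C2 sp, C3 sp, C4 sp, C5 sp2, C6 sp2, C7 sp3

C1 (2 σ bonds, plus two π bonds) has steric number 2: sp.
C2 — 2 σ bonds, plus two π bonds. Steric number 2, so sp.
C3: 2 σ bonds, plus two π bonds — 2 electron domains, sp.
C4: 2 σ bonds, plus two π bonds; 2 regions of electron density → sp.
C5 is sp2: 3 σ bonds, plus one π bond, 3 electron-density regions.
C6 has 3 σ bonds, plus one π bond: steric number 3 → sp2.
C7: 4 σ bonds — 4 electron domains, sp3.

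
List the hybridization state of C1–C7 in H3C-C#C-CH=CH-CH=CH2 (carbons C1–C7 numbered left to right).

C1 sp3, C2 sp, C3 sp, C4 sp2, C5 sp2, C6 sp2, C7 sp2

C1 carries 4 σ bonds, giving a steric number of 4, so it is sp3.
C2 carries 2 σ bonds, plus two π bonds, giving a steric number of 2, so it is sp.
C3 is sp: 2 σ bonds, plus two π bonds, 2 electron-density regions.
C4 (3 σ bonds, plus one π bond) has steric number 3: sp2.
C5 carries 3 σ bonds, plus one π bond, giving a steric number of 3, so it is sp2.
C6 has 3 σ bonds, plus one π bond: steric number 3 → sp2.
C7: 3 σ bonds, plus one π bond — 3 electron domains, sp2.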